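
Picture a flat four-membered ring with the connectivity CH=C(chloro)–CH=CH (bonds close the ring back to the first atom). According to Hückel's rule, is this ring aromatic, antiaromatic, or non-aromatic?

Antiaromatic

Check conjugation: every atom in a ring double bond is sp² and brings one electron to the p orbital — every position has a p orbital, so the cyclic π system is continuous.
Tallying contributions gives 2 × 2 = 4 from the 2 double-bond units.
4 = 4(1); a planar, fully conjugated 4n system is antiaromatic.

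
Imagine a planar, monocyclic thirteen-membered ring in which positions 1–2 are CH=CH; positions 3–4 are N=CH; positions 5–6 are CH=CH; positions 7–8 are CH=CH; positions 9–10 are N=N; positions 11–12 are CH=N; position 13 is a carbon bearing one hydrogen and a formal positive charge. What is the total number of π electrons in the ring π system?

12

The p orbitals form a continuous loop: every atom in a ring double bond is sp² and brings one electron to the p orbital; each =N– nitrogen is pyridine-type (lone pair in the sp² plane, one electron in the p orbital); the carbocation has an empty p orbital. The ring is fully conjugated.
Adding the contributions, 6 × 2 = 12 from the double-bond units + 0 from the CH(+) atom = 12.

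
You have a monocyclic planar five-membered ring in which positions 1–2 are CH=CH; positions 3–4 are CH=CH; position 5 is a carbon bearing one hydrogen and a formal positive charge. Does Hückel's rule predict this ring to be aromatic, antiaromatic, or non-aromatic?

Check conjugation: each doubly-bonded ring atom is sp² with one p-orbital electron; the carbocation has an empty p orbital — every position has a p orbital, so the cyclic π system is continuous.
Counting π electrons: 2 × 2 = 4 from the double-bond units + 0 from the CH(+) atom = 4.
4 is a 4n count (n = 1), so the planar conjugated ring is antiaromatic.
This is the cyclopentadienyl cation.

Antiaromatic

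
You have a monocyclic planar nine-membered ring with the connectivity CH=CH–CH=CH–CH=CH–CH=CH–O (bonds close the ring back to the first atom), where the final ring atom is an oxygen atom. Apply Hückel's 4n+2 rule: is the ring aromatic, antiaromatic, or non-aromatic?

Aromatic

Every ring atom contributes a p orbital perpendicular to the ring (each doubly-bonded ring atom is sp² with one p-orbital electron; the oxygen donates one lone pair from its p orbital), so the π system is cyclic and fully conjugated.
π-electron count: 4 × 2 = 8 from the double-bond units + 2 from the O atom = 10.
That gives a 4n+2 count (10, n = 2).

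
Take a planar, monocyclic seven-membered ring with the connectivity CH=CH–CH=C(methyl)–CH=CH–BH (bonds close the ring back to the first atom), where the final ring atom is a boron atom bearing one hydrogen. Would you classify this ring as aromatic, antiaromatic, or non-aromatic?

All ring atoms are sp² and supply a p orbital to the ring (the double-bond atoms are sp², each contributing one p electron; the boron has an empty p orbital); the conjugation is uninterrupted.
Counting π electrons: 3 × 2 = 6 from the double-bond units + 0 from the BH atom = 6.
Since 6 = 4·1 + 2, the ring meets the 4n+2 criterion.

Aromatic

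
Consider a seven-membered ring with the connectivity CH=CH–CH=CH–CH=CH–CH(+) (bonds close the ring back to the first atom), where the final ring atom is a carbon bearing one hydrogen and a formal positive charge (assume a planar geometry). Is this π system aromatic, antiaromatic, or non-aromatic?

Every ring atom contributes a p orbital perpendicular to the ring (the double-bond atoms are sp², each contributing one p electron; the carbocation has an empty p orbital), so the π system is cyclic and fully conjugated.
π-electron count: 3 × 2 = 6 from the double-bond units + 0 from the CH(+) atom = 6.
Since 6 = 4·1 + 2, the ring meets the 4n+2 criterion.
(The species described is the tropylium cation.)

Aromatic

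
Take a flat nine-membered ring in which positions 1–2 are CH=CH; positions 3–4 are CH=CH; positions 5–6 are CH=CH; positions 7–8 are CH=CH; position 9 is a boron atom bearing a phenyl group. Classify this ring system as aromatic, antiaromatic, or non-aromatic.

Antiaromatic

The p orbitals form a continuous loop: the double-bond atoms are sp², each contributing one p electron; the boron has an empty p orbital. The ring is fully conjugated.
Counting π electrons: 4 × 2 = 8 from the double-bond units + 0 from the B(phenyl) atom = 8.
A 4n π count (8, n = 2) in a planar conjugated ring means antiaromatic.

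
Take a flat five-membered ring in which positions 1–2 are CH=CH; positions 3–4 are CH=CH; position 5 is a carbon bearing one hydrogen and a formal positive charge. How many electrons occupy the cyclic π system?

Every ring atom contributes a p orbital perpendicular to the ring (every atom in a ring double bond is sp² and brings one electron to the p orbital; the carbocation has an empty p orbital), so the π system is cyclic and fully conjugated.
π-electron count: 2 × 2 = 4 from the double-bond units + 0 from the CH(+) atom = 4.
(This ring is the cyclopentadienyl cation.)

4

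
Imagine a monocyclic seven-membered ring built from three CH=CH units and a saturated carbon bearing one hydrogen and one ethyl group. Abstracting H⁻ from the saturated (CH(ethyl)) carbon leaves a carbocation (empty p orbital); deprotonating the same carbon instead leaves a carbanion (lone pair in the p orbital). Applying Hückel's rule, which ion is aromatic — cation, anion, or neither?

In either ion the ring is fully conjugated: every atom, including the new sp² carbon, supplies a p orbital.
Cation: 3 × 2 + 0 = 6 π electrons → 4(1)+2, aromatic.
Anion: 3 × 2 + 2 = 8 π electrons → 4(2), antiaromatic.

The cation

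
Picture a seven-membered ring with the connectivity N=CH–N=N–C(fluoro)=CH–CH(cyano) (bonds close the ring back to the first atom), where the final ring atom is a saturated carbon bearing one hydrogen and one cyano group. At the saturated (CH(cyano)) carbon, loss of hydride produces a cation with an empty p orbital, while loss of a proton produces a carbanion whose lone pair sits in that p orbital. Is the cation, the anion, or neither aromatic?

Once that carbon is sp², every ring atom has a p orbital and both ions are fully conjugated.
Cation: 3 × 2 + 0 = 6 π electrons → 4(1)+2, aromatic.
Anion: 3 × 2 + 2 = 8 π electrons → 4(2), antiaromatic.

The cation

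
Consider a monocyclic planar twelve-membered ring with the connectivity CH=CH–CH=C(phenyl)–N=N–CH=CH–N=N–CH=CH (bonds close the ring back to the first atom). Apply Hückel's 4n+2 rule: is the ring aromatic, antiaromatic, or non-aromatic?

Antiaromatic

The p orbitals form a continuous loop: each doubly-bonded ring atom is sp² with one p-orbital electron; the doubly-bonded nitrogens are pyridine-type — their lone pairs lie in the ring plane, leaving one electron in the p orbital. The ring is fully conjugated.
Adding the contributions, 6 × 2 = 12 from the 6 double-bond units.
A 4n π count (12, n = 3) in a planar conjugated ring means antiaromatic.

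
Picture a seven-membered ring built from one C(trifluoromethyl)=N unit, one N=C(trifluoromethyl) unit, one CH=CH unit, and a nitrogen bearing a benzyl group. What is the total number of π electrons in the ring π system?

The p orbitals form a continuous loop: the double-bond atoms are sp², each contributing one p electron; the doubly-bonded nitrogens are pyridine-type — their lone pairs lie in the ring plane, leaving one electron in the p orbital; the pyrrole-type nitrogen donates its lone pair from the p orbital. The ring is fully conjugated.
Adding the contributions, 3 × 2 = 6 from the double-bond units + 2 from the N(benzyl) atom = 8.

8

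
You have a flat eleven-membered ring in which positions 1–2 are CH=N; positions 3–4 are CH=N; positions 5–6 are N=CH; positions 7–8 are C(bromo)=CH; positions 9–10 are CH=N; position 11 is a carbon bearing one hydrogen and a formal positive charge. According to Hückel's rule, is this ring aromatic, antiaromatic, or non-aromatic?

Every ring atom contributes a p orbital perpendicular to the ring (each doubly-bonded ring atom is sp² with one p-orbital electron; each sp² =N– keeps its lone pair in-plane and puts one electron into the π system; the carbocation has an empty p orbital), so the π system is cyclic and fully conjugated.
Tallying contributions gives 5 × 2 = 10 from the double-bond units + 0 from the CH(+) atom = 10.
10 = 4(2) + 2, which satisfies Hückel's 4n+2 rule.

Aromatic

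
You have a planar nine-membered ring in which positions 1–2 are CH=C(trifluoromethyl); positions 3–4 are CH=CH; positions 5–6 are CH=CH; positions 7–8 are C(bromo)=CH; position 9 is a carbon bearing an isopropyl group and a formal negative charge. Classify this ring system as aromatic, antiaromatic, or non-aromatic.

All ring atoms are sp² and supply a p orbital to the ring (every atom in a ring double bond is sp² and brings one electron to the p orbital; the carbanion's lone pair occupies the p orbital); the conjugation is uninterrupted.
π-electron count: 4 × 2 = 8 from the double-bond units + 2 from the C(isopropyl)(-) atom = 10.
That gives a 4n+2 count (10, n = 2).

Aromatic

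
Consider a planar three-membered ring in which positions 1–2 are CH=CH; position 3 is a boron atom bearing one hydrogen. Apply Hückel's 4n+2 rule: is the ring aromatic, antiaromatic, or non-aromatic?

The p orbitals form a continuous loop: the double-bond atoms are sp², each contributing one p electron; the boron has an empty p orbital. The ring is fully conjugated.
Tallying contributions gives 1 × 2 = 2 from the double-bond unit + 0 from the BH atom = 2.
With 2 π electrons (n = 0), the Hückel 4n+2 condition holds.

Aromatic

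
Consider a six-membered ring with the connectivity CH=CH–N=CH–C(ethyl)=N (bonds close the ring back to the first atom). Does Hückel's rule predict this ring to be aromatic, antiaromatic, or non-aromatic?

Aromatic

All ring atoms are sp² and supply a p orbital to the ring (each doubly-bonded ring atom is sp² with one p-orbital electron; each =N– nitrogen is pyridine-type (lone pair in the sp² plane, one electron in the p orbital)); the conjugation is uninterrupted.
Counting π electrons: 3 × 2 = 6 from the 3 double-bond units.
That gives a 4n+2 count (6, n = 1).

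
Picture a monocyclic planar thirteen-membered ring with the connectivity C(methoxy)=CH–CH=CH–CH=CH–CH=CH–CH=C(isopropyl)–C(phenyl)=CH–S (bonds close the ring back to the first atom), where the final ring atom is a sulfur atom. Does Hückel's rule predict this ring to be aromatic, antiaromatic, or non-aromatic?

Aromatic

Every ring atom contributes a p orbital perpendicular to the ring (every atom in a ring double bond is sp² and brings one electron to the p orbital; the sulfur donates one lone pair from its p orbital), so the π system is cyclic and fully conjugated.
π-electron count: 6 × 2 = 12 from the double-bond units + 2 from the S atom = 14.
Since 14 = 4·3 + 2, the ring meets the 4n+2 criterion.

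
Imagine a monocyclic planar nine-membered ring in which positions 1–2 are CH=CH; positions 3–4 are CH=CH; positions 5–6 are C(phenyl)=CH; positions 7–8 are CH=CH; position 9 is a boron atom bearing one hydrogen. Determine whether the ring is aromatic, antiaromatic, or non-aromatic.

Antiaromatic

Check conjugation: the double-bond atoms are sp², each contributing one p electron; the boron has an empty p orbital — every position has a p orbital, so the cyclic π system is continuous.
Tallying contributions gives 4 × 2 = 8 from the double-bond units + 0 from the BH atom = 8.
A 4n π count (8, n = 2) in a planar conjugated ring means antiaromatic.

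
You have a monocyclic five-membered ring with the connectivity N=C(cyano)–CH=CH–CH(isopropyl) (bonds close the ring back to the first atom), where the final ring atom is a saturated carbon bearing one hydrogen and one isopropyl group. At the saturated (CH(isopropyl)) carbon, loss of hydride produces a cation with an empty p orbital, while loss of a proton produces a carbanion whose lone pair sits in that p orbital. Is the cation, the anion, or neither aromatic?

The anion

In either ion the ring is fully conjugated: every atom, including the new sp² carbon, supplies a p orbital.
Cation: 2 × 2 + 0 = 4 π electrons → 4(1), antiaromatic.
Anion: 2 × 2 + 2 = 6 π electrons → 4(1)+2, aromatic.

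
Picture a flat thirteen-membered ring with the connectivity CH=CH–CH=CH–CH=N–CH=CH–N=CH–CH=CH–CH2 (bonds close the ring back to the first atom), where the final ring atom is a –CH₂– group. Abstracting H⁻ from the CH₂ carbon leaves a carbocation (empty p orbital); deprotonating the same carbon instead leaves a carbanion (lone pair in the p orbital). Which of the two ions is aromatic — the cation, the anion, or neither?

The anion

In either ion the ring is fully conjugated: every atom, including the new sp² carbon, supplies a p orbital.
Cation: 6 × 2 + 0 = 12 π electrons → 4(3), antiaromatic.
Anion: 6 × 2 + 2 = 14 π electrons → 4(3)+2, aromatic.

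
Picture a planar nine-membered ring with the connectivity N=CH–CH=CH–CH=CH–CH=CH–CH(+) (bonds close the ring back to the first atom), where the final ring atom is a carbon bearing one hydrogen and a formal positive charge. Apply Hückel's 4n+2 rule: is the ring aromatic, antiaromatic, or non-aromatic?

The p orbitals form a continuous loop: the double-bond atoms are sp², each contributing one p electron; each =N– nitrogen is pyridine-type (lone pair in the sp² plane, one electron in the p orbital); the carbocation has an empty p orbital. The ring is fully conjugated.
Adding the contributions, 4 × 2 = 8 from the double-bond units + 0 from the CH(+) atom = 8.
A 4n π count (8, n = 2) in a planar conjugated ring means antiaromatic.

Antiaromatic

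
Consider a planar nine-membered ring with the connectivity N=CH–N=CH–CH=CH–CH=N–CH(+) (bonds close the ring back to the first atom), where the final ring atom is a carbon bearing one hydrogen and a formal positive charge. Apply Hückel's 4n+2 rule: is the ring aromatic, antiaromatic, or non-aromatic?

Antiaromatic

All ring atoms are sp² and supply a p orbital to the ring (every atom in a ring double bond is sp² and brings one electron to the p orbital; the doubly-bonded nitrogens are pyridine-type — their lone pairs lie in the ring plane, leaving one electron in the p orbital; the carbocation has an empty p orbital); the conjugation is uninterrupted.
π-electron count: 4 × 2 = 8 from the double-bond units + 0 from the CH(+) atom = 8.
8 is a 4n count (n = 2), so the planar conjugated ring is antiaromatic.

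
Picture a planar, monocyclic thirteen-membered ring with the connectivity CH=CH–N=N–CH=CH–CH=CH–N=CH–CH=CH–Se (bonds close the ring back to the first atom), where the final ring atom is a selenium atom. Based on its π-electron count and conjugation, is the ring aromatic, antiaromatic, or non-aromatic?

The p orbitals form a continuous loop: each doubly-bonded ring atom is sp² with one p-orbital electron; each sp² =N– keeps its lone pair in-plane and puts one electron into the π system; the selenium donates one lone pair from its p orbital. The ring is fully conjugated.
Counting π electrons: 6 × 2 = 12 from the double-bond units + 2 from the Se atom = 14.
With 14 π electrons (n = 3), the Hückel 4n+2 condition holds.

Aromatic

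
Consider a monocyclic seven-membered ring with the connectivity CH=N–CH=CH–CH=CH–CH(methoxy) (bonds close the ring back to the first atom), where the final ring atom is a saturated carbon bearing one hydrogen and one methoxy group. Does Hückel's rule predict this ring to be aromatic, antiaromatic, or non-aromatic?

Non-aromatic

At the CH(methoxy) position, that saturated carbon is sp³ and has no p orbital in the ring π system; the ring's p-orbital overlap is broken there.
Broken conjugation rules out both aromaticity and antiaromaticity.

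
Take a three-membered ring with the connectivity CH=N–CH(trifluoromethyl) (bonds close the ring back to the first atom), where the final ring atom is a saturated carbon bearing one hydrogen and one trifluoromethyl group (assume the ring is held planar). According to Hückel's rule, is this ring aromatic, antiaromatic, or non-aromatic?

The CH(trifluoromethyl) position has four σ bonds — that saturated carbon is sp³ and has no p orbital in the ring π system — so the cyclic conjugation is interrupted.
Without a continuous loop of overlapping p orbitals the Hückel electron count never comes into play.

Non-aromatic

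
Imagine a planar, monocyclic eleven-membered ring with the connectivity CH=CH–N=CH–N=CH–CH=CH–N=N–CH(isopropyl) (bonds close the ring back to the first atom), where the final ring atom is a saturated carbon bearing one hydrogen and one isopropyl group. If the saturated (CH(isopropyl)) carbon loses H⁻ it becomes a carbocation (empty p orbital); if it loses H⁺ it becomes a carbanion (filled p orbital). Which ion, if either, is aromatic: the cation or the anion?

The cation

Both ions have a continuous loop of p orbitals — each ring atom is sp².
Cation: 5 × 2 + 0 = 10 π electrons → 4(2)+2, aromatic.
Anion: 5 × 2 + 2 = 12 π electrons → 4(3), antiaromatic.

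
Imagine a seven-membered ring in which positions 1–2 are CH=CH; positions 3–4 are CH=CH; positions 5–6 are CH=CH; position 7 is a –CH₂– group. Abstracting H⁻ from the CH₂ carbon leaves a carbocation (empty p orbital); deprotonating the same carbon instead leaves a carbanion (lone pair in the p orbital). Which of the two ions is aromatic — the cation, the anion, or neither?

In either ion the ring is fully conjugated: every atom, including the new sp² carbon, supplies a p orbital.
Cation: 3 × 2 + 0 = 6 π electrons → 4(1)+2, aromatic.
Anion: 3 × 2 + 2 = 8 π electrons → 4(2), antiaromatic.

The cation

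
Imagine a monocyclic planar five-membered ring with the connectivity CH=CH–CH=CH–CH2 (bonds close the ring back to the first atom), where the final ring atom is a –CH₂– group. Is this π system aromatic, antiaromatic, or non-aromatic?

Because the tetrahedral CH₂ carbon is sp³ and has no p orbital in the ring π system at the CH2 position, the π system cannot extend all the way around the ring.
A ring that is not fully conjugated cannot be aromatic or antiaromatic regardless of its π-electron count.

Non-aromatic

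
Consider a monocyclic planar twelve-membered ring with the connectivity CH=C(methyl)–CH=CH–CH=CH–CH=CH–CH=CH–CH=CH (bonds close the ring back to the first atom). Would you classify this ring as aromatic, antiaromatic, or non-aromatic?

Antiaromatic

Check conjugation: the double-bond atoms are sp², each contributing one p electron — every position has a p orbital, so the cyclic π system is continuous.
Tallying contributions gives 6 × 2 = 12 from the 6 double-bond units.
12 is a 4n count (n = 3), so the planar conjugated ring is antiaromatic.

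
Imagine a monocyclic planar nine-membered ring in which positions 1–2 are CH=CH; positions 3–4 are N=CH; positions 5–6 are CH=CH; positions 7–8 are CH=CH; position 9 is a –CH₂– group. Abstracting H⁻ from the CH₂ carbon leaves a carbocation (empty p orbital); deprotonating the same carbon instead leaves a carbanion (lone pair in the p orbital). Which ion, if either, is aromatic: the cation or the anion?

Once that carbon is sp², every ring atom has a p orbital and both ions are fully conjugated.
Cation: 4 × 2 + 0 = 8 π electrons → 4(2), antiaromatic.
Anion: 4 × 2 + 2 = 10 π electrons → 4(2)+2, aromatic.

The anion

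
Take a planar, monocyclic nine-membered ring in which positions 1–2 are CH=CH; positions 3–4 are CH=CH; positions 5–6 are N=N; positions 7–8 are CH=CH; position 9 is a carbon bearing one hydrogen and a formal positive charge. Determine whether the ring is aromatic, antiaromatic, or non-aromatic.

Every ring atom contributes a p orbital perpendicular to the ring (every atom in a ring double bond is sp² and brings one electron to the p orbital; each =N– nitrogen is pyridine-type (lone pair in the sp² plane, one electron in the p orbital); the carbocation has an empty p orbital), so the π system is cyclic and fully conjugated.
Tallying contributions gives 4 × 2 = 8 from the double-bond units + 0 from the CH(+) atom = 8.
8 = 4(2); a planar, fully conjugated 4n system is antiaromatic.

Antiaromatic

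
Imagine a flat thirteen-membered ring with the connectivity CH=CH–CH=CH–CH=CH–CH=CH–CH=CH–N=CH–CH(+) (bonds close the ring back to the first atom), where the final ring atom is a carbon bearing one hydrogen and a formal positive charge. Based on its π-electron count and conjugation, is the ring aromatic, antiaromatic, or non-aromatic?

All ring atoms are sp² and supply a p orbital to the ring (every atom in a ring double bond is sp² and brings one electron to the p orbital; each sp² =N– keeps its lone pair in-plane and puts one electron into the π system; the carbocation has an empty p orbital); the conjugation is uninterrupted.
Adding the contributions, 6 × 2 = 12 from the double-bond units + 0 from the CH(+) atom = 12.
12 is a 4n count (n = 3), so the planar conjugated ring is antiaromatic.

Antiaromatic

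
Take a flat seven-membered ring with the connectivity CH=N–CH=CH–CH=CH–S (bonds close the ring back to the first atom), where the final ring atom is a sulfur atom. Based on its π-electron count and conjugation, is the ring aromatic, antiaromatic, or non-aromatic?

Check conjugation: the double-bond atoms are sp², each contributing one p electron; each sp² =N– keeps its lone pair in-plane and puts one electron into the π system; the sulfur donates one lone pair from its p orbital — every position has a p orbital, so the cyclic π system is continuous.
Adding the contributions, 3 × 2 = 6 from the double-bond units + 2 from the S atom = 8.
With 8 = 4·2 π electrons, Hückel's rule classifies the planar ring as antiaromatic.

Antiaromatic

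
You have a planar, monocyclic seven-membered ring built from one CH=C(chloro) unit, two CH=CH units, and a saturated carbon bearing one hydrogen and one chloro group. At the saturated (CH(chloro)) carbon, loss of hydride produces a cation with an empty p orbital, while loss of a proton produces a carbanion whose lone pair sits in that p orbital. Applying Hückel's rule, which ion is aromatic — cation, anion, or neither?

The cation

In both ions every ring atom is sp² and contributes a p orbital, so both rings are fully conjugated.
Cation: 3 × 2 + 0 = 6 π electrons → 4(1)+2, aromatic.
Anion: 3 × 2 + 2 = 8 π electrons → 4(2), antiaromatic.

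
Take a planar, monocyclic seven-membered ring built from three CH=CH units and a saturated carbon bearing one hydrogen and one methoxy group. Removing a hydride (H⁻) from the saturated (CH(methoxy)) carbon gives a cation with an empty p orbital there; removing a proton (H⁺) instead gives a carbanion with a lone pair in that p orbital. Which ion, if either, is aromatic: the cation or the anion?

In both ions every ring atom is sp² and contributes a p orbital, so both rings are fully conjugated.
Cation: 3 × 2 + 0 = 6 π electrons → 4(1)+2, aromatic.
Anion: 3 × 2 + 2 = 8 π electrons → 4(2), antiaromatic.

The cation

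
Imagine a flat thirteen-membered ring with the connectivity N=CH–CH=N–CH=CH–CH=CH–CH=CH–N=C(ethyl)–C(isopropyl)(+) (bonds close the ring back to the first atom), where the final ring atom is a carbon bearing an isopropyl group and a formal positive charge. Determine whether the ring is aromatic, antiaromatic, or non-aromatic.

Check conjugation: each doubly-bonded ring atom is sp² with one p-orbital electron; each sp² =N– keeps its lone pair in-plane and puts one electron into the π system; the carbocation has an empty p orbital — every position has a p orbital, so the cyclic π system is continuous.
Counting π electrons: 6 × 2 = 12 from the double-bond units + 0 from the C(isopropyl)(+) atom = 12.
With 12 = 4·3 π electrons, Hückel's rule classifies the planar ring as antiaromatic.

Antiaromatic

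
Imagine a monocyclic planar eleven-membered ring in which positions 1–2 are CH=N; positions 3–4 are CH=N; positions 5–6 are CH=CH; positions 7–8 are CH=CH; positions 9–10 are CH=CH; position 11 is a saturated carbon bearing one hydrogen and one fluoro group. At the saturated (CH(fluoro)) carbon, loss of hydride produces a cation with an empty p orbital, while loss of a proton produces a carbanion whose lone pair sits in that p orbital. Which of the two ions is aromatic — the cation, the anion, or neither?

The cation

Both ions have a continuous loop of p orbitals — each ring atom is sp².
Cation: 5 × 2 + 0 = 10 π electrons → 4(2)+2, aromatic.
Anion: 5 × 2 + 2 = 12 π electrons → 4(3), antiaromatic.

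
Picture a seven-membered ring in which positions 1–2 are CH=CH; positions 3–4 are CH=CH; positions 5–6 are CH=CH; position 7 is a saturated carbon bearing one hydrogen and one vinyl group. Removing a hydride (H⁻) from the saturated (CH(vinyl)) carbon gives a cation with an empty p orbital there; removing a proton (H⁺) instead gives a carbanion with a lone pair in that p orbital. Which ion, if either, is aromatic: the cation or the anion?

The cation

In either ion the ring is fully conjugated: every atom, including the new sp² carbon, supplies a p orbital.
Cation: 3 × 2 + 0 = 6 π electrons → 4(1)+2, aromatic.
Anion: 3 × 2 + 2 = 8 π electrons → 4(2), antiaromatic.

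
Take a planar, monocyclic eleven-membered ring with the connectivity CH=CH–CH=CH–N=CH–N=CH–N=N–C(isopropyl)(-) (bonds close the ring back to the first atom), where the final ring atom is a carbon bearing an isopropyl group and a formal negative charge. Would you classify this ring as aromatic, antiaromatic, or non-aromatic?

All ring atoms are sp² and supply a p orbital to the ring (each doubly-bonded ring atom is sp² with one p-orbital electron; the doubly-bonded nitrogens are pyridine-type — their lone pairs lie in the ring plane, leaving one electron in the p orbital; the carbanion's lone pair occupies the p orbital); the conjugation is uninterrupted.
Adding the contributions, 5 × 2 = 10 from the double-bond units + 2 from the C(isopropyl)(-) atom = 12.
12 = 4(3); a planar, fully conjugated 4n system is antiaromatic.

Antiaromatic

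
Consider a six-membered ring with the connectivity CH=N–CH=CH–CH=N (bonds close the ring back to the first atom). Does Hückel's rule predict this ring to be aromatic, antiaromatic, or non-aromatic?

Aromatic

Every ring atom contributes a p orbital perpendicular to the ring (the double-bond atoms are sp², each contributing one p electron; each sp² =N– keeps its lone pair in-plane and puts one electron into the π system), so the π system is cyclic and fully conjugated.
Counting π electrons: 3 × 2 = 6 from the 3 double-bond units.
Since 6 = 4·1 + 2, the ring meets the 4n+2 criterion.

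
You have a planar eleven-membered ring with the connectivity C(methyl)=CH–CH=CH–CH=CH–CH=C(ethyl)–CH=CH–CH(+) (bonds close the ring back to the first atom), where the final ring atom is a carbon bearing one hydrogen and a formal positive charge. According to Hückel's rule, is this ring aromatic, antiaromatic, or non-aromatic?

Aromatic

Every ring atom contributes a p orbital perpendicular to the ring (every atom in a ring double bond is sp² and brings one electron to the p orbital; the carbocation has an empty p orbital), so the π system is cyclic and fully conjugated.
π-electron count: 5 × 2 = 10 from the double-bond units + 0 from the CH(+) atom = 10.
10 = 4(2) + 2, which satisfies Hückel's 4n+2 rule.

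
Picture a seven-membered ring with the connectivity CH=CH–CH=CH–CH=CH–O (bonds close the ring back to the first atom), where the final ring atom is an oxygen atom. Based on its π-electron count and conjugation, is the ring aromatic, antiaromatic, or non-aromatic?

Antiaromatic

The p orbitals form a continuous loop: the double-bond atoms are sp², each contributing one p electron; the oxygen donates one lone pair from its p orbital. The ring is fully conjugated.
Counting π electrons: 3 × 2 = 6 from the double-bond units + 2 from the O atom = 8.
8 is a 4n count (n = 2), so the planar conjugated ring is antiaromatic.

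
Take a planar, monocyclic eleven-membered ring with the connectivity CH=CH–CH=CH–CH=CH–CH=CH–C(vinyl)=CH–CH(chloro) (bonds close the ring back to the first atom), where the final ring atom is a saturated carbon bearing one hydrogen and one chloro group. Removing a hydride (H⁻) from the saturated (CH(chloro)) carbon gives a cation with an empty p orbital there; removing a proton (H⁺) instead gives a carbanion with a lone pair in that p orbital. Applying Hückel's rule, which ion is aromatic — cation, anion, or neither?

The cation

In either ion the ring is fully conjugated: every atom, including the new sp² carbon, supplies a p orbital.
Cation: 5 × 2 + 0 = 10 π electrons → 4(2)+2, aromatic.
Anion: 5 × 2 + 2 = 12 π electrons → 4(3), antiaromatic.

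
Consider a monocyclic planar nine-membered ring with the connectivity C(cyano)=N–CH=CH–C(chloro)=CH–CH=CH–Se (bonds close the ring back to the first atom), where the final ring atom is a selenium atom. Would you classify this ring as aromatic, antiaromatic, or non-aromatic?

Aromatic

All ring atoms are sp² and supply a p orbital to the ring (every atom in a ring double bond is sp² and brings one electron to the p orbital; the doubly-bonded nitrogens are pyridine-type — their lone pairs lie in the ring plane, leaving one electron in the p orbital; the selenium donates one lone pair from its p orbital); the conjugation is uninterrupted.
Counting π electrons: 4 × 2 = 8 from the double-bond units + 2 from the Se atom = 10.
That gives a 4n+2 count (10, n = 2).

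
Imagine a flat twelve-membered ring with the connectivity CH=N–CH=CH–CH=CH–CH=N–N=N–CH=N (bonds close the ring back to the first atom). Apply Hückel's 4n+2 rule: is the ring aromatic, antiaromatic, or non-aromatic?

Antiaromatic

Every ring atom contributes a p orbital perpendicular to the ring (every atom in a ring double bond is sp² and brings one electron to the p orbital; each =N– nitrogen is pyridine-type (lone pair in the sp² plane, one electron in the p orbital)), so the π system is cyclic and fully conjugated.
Adding the contributions, 6 × 2 = 12 from the 6 double-bond units.
A 4n π count (12, n = 3) in a planar conjugated ring means antiaromatic.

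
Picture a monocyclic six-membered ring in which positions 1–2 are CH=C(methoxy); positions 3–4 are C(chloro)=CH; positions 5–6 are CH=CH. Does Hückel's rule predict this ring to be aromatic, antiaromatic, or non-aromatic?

The p orbitals form a continuous loop: the double-bond atoms are sp², each contributing one p electron. The ring is fully conjugated.
Counting π electrons: 3 × 2 = 6 from the 3 double-bond units.
With 6 π electrons (n = 1), the Hückel 4n+2 condition holds.

Aromatic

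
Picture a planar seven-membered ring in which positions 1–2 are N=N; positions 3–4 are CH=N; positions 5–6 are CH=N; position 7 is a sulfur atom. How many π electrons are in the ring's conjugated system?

8

Check conjugation: each doubly-bonded ring atom is sp² with one p-orbital electron; each =N– nitrogen is pyridine-type (lone pair in the sp² plane, one electron in the p orbital); the sulfur donates one lone pair from its p orbital — every position has a p orbital, so the cyclic π system is continuous.
Adding the contributions, 3 × 2 = 6 from the double-bond units + 2 from the S atom = 8.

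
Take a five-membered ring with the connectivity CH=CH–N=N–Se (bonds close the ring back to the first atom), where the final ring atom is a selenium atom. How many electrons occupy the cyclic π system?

6

The p orbitals form a continuous loop: the double-bond atoms are sp², each contributing one p electron; each sp² =N– keeps its lone pair in-plane and puts one electron into the π system; the selenium donates one lone pair from its p orbital. The ring is fully conjugated.
Tallying contributions gives 2 × 2 = 4 from the double-bond units + 2 from the Se atom = 6.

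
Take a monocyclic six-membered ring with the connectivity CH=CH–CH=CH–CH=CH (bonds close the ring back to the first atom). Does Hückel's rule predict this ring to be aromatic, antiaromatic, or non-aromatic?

Aromatic

The p orbitals form a continuous loop: the double-bond atoms are sp², each contributing one p electron. The ring is fully conjugated.
π-electron count: 3 × 2 = 6 from the 3 double-bond units.
With 6 π electrons (n = 1), the Hückel 4n+2 condition holds.
(The species described is benzene.)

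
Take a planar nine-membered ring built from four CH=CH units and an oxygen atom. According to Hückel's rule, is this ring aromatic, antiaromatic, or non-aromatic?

All ring atoms are sp² and supply a p orbital to the ring (each doubly-bonded ring atom is sp² with one p-orbital electron; the oxygen donates one lone pair from its p orbital); the conjugation is uninterrupted.
Tallying contributions gives 4 × 2 = 8 from the double-bond units + 2 from the O atom = 10.
Since 10 = 4·2 + 2, the ring meets the 4n+2 criterion.

Aromatic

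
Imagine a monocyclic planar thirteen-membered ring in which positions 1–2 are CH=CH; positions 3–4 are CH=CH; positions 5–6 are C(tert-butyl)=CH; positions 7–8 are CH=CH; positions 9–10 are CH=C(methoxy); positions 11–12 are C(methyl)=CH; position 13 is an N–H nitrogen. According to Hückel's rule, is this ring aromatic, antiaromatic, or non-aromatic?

The p orbitals form a continuous loop: the double-bond atoms are sp², each contributing one p electron; the pyrrole-type nitrogen donates its lone pair from the p orbital. The ring is fully conjugated.
Tallying contributions gives 6 × 2 = 12 from the double-bond units + 2 from the NH atom = 14.
Since 14 = 4·3 + 2, the ring meets the 4n+2 criterion.

Aromatic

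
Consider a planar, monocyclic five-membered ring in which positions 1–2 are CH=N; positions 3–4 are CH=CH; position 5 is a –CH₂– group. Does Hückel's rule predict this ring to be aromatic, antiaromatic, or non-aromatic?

At the CH2 position, the tetrahedral CH₂ carbon is sp³ and has no p orbital in the ring π system; the ring's p-orbital overlap is broken there.
Without a continuous loop of overlapping p orbitals the Hückel electron count never comes into play.

Non-aromatic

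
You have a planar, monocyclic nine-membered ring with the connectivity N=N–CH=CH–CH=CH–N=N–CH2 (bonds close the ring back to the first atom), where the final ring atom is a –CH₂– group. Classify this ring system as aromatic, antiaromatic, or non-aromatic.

The CH2 carbon is saturated: the tetrahedral CH₂ carbon is sp³ and has no p orbital in the ring π system. Conjugation is not continuous around the ring.
Hückel's rule only applies to fully conjugated rings, so this one is simply non-aromatic.

Non-aromatic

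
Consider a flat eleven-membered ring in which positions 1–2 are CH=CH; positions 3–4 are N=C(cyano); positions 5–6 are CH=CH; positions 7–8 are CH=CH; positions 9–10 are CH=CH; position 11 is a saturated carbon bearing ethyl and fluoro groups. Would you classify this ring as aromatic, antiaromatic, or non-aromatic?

The C(ethyl)(fluoro) position has four σ bonds — that saturated carbon is sp³ and has no p orbital in the ring π system — so the cyclic conjugation is interrupted.
Hückel's rule only applies to fully conjugated rings, so this one is simply non-aromatic.

Non-aromatic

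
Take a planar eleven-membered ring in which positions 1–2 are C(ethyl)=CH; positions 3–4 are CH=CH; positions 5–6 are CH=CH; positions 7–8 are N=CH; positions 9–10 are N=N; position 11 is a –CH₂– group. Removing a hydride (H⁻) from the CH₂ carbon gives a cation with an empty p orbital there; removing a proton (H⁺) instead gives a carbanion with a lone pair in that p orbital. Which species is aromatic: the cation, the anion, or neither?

The cation

Both ions have a continuous loop of p orbitals — each ring atom is sp².
Cation: 5 × 2 + 0 = 10 π electrons → 4(2)+2, aromatic.
Anion: 5 × 2 + 2 = 12 π electrons → 4(3), antiaromatic.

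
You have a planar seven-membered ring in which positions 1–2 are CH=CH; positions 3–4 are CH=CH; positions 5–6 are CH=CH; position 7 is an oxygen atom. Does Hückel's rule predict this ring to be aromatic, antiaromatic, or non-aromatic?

All ring atoms are sp² and supply a p orbital to the ring (every atom in a ring double bond is sp² and brings one electron to the p orbital; the oxygen donates one lone pair from its p orbital); the conjugation is uninterrupted.
Tallying contributions gives 3 × 2 = 6 from the double-bond units + 2 from the O atom = 8.
A 4n π count (8, n = 2) in a planar conjugated ring means antiaromatic.

Antiaromatic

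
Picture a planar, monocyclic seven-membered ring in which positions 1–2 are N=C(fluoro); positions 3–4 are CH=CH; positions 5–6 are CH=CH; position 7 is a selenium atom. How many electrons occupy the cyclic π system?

All ring atoms are sp² and supply a p orbital to the ring (the double-bond atoms are sp², each contributing one p electron; the doubly-bonded nitrogens are pyridine-type — their lone pairs lie in the ring plane, leaving one electron in the p orbital; the selenium donates one lone pair from its p orbital); the conjugation is uninterrupted.
Counting π electrons: 3 × 2 = 6 from the double-bond units + 2 from the Se atom = 8.

8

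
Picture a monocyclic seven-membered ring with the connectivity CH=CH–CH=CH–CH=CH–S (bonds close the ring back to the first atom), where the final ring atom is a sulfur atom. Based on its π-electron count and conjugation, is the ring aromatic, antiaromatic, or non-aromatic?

Antiaromatic

Every ring atom contributes a p orbital perpendicular to the ring (every atom in a ring double bond is sp² and brings one electron to the p orbital; the sulfur donates one lone pair from its p orbital), so the π system is cyclic and fully conjugated.
Adding the contributions, 3 × 2 = 6 from the double-bond units + 2 from the S atom = 8.
8 = 4(2); a planar, fully conjugated 4n system is antiaromatic.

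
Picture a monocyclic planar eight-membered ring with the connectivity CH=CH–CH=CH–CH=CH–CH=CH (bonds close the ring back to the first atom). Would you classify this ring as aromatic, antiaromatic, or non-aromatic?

Check conjugation: each doubly-bonded ring atom is sp² with one p-orbital electron — every position has a p orbital, so the cyclic π system is continuous.
Counting π electrons: 4 × 2 = 8 from the 4 double-bond units.
With 8 = 4·2 π electrons, Hückel's rule classifies the planar ring as antiaromatic.

Antiaromatic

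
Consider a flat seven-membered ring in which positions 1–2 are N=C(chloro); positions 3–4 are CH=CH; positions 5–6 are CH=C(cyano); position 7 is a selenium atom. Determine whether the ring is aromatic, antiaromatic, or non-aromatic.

Antiaromatic

The p orbitals form a continuous loop: the double-bond atoms are sp², each contributing one p electron; each sp² =N– keeps its lone pair in-plane and puts one electron into the π system; the selenium donates one lone pair from its p orbital. The ring is fully conjugated.
π-electron count: 3 × 2 = 6 from the double-bond units + 2 from the Se atom = 8.
8 = 4(2); a planar, fully conjugated 4n system is antiaromatic.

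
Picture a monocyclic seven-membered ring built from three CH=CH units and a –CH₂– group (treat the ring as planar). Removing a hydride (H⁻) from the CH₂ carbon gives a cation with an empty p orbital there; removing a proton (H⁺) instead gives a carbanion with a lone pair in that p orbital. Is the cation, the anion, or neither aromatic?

The cation

Both ions have a continuous loop of p orbitals — each ring atom is sp².
Cation: 3 × 2 + 0 = 6 π electrons → 4(1)+2, aromatic.
Anion: 3 × 2 + 2 = 8 π electrons → 4(2), antiaromatic.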